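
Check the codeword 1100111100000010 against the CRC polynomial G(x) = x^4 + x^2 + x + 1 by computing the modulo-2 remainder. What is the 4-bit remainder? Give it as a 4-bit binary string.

Modulo-2 division of 1100111100000010 by 10111:
  pos 0: 11001 XOR 10111 = 01110
  pos 1: 11101 XOR 10111 = 01010
  pos 2: 10101 XOR 10111 = 00010
  pos 5: 10100 XOR 10111 = 00011
  pos 8: 11000 XOR 10111 = 01111
  pos 9: 11110 XOR 10111 = 01001
  pos 10: 10011 XOR 10111 = 00100
Remainder = 1000 (nonzero — an error is detected).

1000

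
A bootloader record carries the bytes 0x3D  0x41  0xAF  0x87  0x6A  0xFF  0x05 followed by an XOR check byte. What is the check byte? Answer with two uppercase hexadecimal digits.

XOR the bytes together:
  start with 0x3D
  0x3D ⊕ 0x41 = 0x7C
  0x7C ⊕ 0xAF = 0xD3
  0xD3 ⊕ 0x87 = 0x54
  0x54 ⊕ 0x6A = 0x3E
  0x3E ⊕ 0xFF = 0xC1
  0xC1 ⊕ 0x05 = 0xC4

C4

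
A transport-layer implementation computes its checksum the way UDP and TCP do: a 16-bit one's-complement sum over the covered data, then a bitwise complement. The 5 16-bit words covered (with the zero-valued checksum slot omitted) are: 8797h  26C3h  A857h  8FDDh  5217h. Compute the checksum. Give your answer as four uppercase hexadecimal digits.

C758

One's-complement addition (fold any carry out of bit 15 back into bit 0):
  0x8797 + 0x26C3 = 0x0AE5A
  0xAE5A + 0xA857 = 0x156B1 → wrap carry → 0x56B2
  0x56B2 + 0x8FDD = 0x0E68F
  0xE68F + 0x5217 = 0x138A6 → wrap carry → 0x38A7
One's-complement sum = 0x38A7.
Checksum = ~0x38A7 & 0xFFFF = 0xC758.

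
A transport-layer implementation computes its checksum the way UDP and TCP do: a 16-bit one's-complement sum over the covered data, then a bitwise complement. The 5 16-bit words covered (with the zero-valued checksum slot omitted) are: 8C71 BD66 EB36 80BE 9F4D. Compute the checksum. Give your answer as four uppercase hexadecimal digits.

AAE4

One's-complement addition (fold any carry out of bit 15 back into bit 0):
  0x8C71 + 0xBD66 = 0x149D7 → wrap carry → 0x49D8
  0x49D8 + 0xEB36 = 0x1350E → wrap carry → 0x350F
  0x350F + 0x80BE = 0x0B5CD
  0xB5CD + 0x9F4D = 0x1551A → wrap carry → 0x551B
One's-complement sum = 0x551B.
Checksum = ~0x551B & 0xFFFF = 0xAAE4.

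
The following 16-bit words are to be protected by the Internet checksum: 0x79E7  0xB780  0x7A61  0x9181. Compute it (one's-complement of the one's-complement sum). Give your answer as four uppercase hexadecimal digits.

C2B4

One's-complement addition (fold any carry out of bit 15 back into bit 0):
  0x79E7 + 0xB780 = 0x13167 → wrap carry → 0x3168
  0x3168 + 0x7A61 = 0x0ABC9
  0xABC9 + 0x9181 = 0x13D4A → wrap carry → 0x3D4B
One's-complement sum = 0x3D4B.
Checksum = ~0x3D4B & 0xFFFF = 0xC2B4.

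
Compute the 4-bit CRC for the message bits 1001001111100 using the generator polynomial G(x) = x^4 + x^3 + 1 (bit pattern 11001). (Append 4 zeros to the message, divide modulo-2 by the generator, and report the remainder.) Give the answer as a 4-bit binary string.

1101

Append 4 zeros: 10010011111000000. Divide by 11001 (XOR where the leading bit is 1):
  pos 0: 10010 XOR 11001 = 01011
  pos 1: 10110 XOR 11001 = 01111
  pos 2: 11111 XOR 11001 = 00110
  pos 4: 11011 XOR 11001 = 00010
  pos 7: 10110 XOR 11001 = 01111
  pos 8: 11110 XOR 11001 = 00111
  pos 10: 11100 XOR 11001 = 00101
  pos 12: 10100 XOR 11001 = 01101
Remainder (last 4 bits) = 1101. This is the CRC / FCS.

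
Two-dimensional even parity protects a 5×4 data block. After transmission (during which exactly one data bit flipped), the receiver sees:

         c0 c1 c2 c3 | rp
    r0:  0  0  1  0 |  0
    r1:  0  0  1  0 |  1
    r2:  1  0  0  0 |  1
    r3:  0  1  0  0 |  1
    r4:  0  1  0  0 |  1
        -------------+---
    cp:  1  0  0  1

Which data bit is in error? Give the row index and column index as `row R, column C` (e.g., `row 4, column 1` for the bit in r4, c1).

row 0, column 3

Recompute each row's even parity and compare to rp:
  r0: data parity 1, sent rp 0 → mismatch
  r1: data parity 1, sent rp 1 → ok
  r2: data parity 1, sent rp 1 → ok
  r3: data parity 1, sent rp 1 → ok
  r4: data parity 1, sent rp 1 → ok
Recompute each column's even parity and compare to cp:
  c0: data parity 1, sent cp 1 → ok
  c1: data parity 0, sent cp 0 → ok
  c2: data parity 0, sent cp 0 → ok
  c3: data parity 0, sent cp 1 → mismatch
Exactly one row (r0) and one column (c3) fail → the flipped bit is at their intersection.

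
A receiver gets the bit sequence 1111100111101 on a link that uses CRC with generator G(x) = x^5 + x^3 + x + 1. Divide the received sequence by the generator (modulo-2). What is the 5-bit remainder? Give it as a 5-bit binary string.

00000

Modulo-2 division of 1111100111101 by 101011:
  pos 0: 111110 XOR 101011 = 010101
  pos 1: 101010 XOR 101011 = 000001
  pos 6: 111110 XOR 101011 = 010101
  pos 7: 101011 XOR 101011 = 000000
Remainder = 00000 (zero — the frame passes the CRC check).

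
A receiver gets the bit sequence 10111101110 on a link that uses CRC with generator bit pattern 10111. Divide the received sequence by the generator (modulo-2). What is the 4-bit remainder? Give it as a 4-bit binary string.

Modulo-2 division of 10111101110 by 10111:
  pos 0: 10111 XOR 10111 = 00000
  pos 5: 10111 XOR 10111 = 00000
Remainder = 0000 (zero — the frame passes the CRC check).

0000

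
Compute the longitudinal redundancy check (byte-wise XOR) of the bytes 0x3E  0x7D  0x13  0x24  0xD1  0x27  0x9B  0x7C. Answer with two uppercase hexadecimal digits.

65

XOR the bytes together:
  start with 0x3E
  0x3E ⊕ 0x7D = 0x43
  0x43 ⊕ 0x13 = 0x50
  0x50 ⊕ 0x24 = 0x74
  0x74 ⊕ 0xD1 = 0xA5
  0xA5 ⊕ 0x27 = 0x82
  0x82 ⊕ 0x9B = 0x19
  0x19 ⊕ 0x7C = 0x65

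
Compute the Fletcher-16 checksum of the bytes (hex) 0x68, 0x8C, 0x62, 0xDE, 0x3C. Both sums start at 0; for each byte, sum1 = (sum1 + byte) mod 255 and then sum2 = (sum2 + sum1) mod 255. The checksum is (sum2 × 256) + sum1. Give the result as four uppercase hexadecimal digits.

Running sums (mod 255):
  after byte 0 (0x68): sum1=104, sum2=104
  after byte 1 (0x8C): sum1=244, sum2=93
  after byte 2 (0x62): sum1=87, sum2=180
  after byte 3 (0xDE): sum1=54, sum2=234
  after byte 4 (0x3C): sum1=114, sum2=93
Checksum = sum2·256 + sum1 = 93·256 + 114 = 23922 = 0x5D72.

5D72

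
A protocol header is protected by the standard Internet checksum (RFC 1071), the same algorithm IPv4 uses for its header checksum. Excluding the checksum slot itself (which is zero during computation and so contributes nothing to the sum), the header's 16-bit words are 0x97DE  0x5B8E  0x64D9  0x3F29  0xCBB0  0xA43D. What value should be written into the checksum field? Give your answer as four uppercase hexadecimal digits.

One's-complement addition (fold any carry out of bit 15 back into bit 0):
  0x97DE + 0x5B8E = 0x0F36C
  0xF36C + 0x64D9 = 0x15845 → wrap carry → 0x5846
  0x5846 + 0x3F29 = 0x0976F
  0x976F + 0xCBB0 = 0x1631F → wrap carry → 0x6320
  0x6320 + 0xA43D = 0x1075D → wrap carry → 0x075E
One's-complement sum = 0x075E.
Checksum = ~0x075E & 0xFFFF = 0xF8A1.

F8A1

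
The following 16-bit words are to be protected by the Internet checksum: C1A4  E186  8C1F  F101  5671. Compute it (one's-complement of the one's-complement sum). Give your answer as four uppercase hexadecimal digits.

One's-complement addition (fold any carry out of bit 15 back into bit 0):
  0xC1A4 + 0xE186 = 0x1A32A → wrap carry → 0xA32B
  0xA32B + 0x8C1F = 0x12F4A → wrap carry → 0x2F4B
  0x2F4B + 0xF101 = 0x1204C → wrap carry → 0x204D
  0x204D + 0x5671 = 0x076BE
One's-complement sum = 0x76BE.
Checksum = ~0x76BE & 0xFFFF = 0x8941.

8941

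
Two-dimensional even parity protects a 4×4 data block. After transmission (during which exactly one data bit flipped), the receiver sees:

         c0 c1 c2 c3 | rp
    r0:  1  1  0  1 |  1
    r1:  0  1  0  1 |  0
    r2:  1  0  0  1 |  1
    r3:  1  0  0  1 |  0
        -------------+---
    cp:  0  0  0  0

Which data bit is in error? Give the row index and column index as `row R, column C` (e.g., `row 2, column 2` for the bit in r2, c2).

Recompute each row's even parity and compare to rp:
  r0: data parity 1, sent rp 1 → ok
  r1: data parity 0, sent rp 0 → ok
  r2: data parity 0, sent rp 1 → mismatch
  r3: data parity 0, sent rp 0 → ok
Recompute each column's even parity and compare to cp:
  c0: data parity 1, sent cp 0 → mismatch
  c1: data parity 0, sent cp 0 → ok
  c2: data parity 0, sent cp 0 → ok
  c3: data parity 0, sent cp 0 → ok
Exactly one row (r2) and one column (c0) fail → the flipped bit is at their intersection.

row 2, column 0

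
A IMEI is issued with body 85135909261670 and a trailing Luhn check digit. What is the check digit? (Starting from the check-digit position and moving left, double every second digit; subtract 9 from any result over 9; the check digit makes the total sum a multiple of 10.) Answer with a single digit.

5

Partial digits right→left: 0 7 6 1 6 2 9 0 9 5 3 1 5 8
Double every second digit counting from the check-digit position (so the 1st, 3rd, 5th, ... of the partial from the right).
  doubled (with −9 where >9): 0 3 3 9 9 6 1 → sum 31
  kept as-is: 7 1 2 0 5 1 8 → sum 24
Total = 31 + 24 = 55.
Check digit = (10 − (55 mod 10)) mod 10 = 5.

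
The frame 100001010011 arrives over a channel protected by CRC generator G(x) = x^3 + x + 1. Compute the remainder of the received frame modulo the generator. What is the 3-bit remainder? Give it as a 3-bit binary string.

110

Modulo-2 division of 100001010011 by 1011:
  pos 0: 1000 XOR 1011 = 0011
  pos 2: 1101 XOR 1011 = 0110
  pos 3: 1100 XOR 1011 = 0111
  pos 4: 1111 XOR 1011 = 0100
  pos 5: 1000 XOR 1011 = 0011
  pos 7: 1101 XOR 1011 = 0110
  pos 8: 1101 XOR 1011 = 0110
Remainder = 110 (nonzero — an error is detected).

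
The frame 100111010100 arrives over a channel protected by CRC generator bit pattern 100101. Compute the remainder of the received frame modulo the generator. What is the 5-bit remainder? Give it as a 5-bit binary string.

00000

Modulo-2 division of 100111010100 by 100101:
  pos 0: 100111 XOR 100101 = 000010
  pos 4: 100101 XOR 100101 = 000000
Remainder = 00000 (zero — the frame passes the CRC check).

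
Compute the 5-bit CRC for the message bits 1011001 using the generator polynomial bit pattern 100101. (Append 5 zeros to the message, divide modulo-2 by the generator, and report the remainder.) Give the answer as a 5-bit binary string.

10101

Append 5 zeros: 101100100000. Divide by 100101 (XOR where the leading bit is 1):
  pos 0: 101100 XOR 100101 = 001001
  pos 2: 100110 XOR 100101 = 000011
  pos 6: 110000 XOR 100101 = 010101
Remainder (last 5 bits) = 10101. This is the CRC / FCS.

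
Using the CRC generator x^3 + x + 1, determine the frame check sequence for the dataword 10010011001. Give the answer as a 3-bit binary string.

001

Append 3 zeros: 10010011001000. Divide by 1011 (XOR where the leading bit is 1):
  pos 0: 1001 XOR 1011 = 0010
  pos 2: 1000 XOR 1011 = 0011
  pos 4: 1111 XOR 1011 = 0100
  pos 5: 1000 XOR 1011 = 0011
  pos 7: 1101 XOR 1011 = 0110
  pos 8: 1100 XOR 1011 = 0111
  pos 9: 1110 XOR 1011 = 0101
  pos 10: 1010 XOR 1011 = 0001
Remainder (last 3 bits) = 001. This is the CRC / FCS.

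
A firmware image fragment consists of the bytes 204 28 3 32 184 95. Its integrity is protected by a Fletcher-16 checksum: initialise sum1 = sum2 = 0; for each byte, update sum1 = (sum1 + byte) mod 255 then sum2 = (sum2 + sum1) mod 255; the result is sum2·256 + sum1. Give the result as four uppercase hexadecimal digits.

9624

Running sums (mod 255):
  after byte 0 (204): sum1=204, sum2=204
  after byte 1 (28): sum1=232, sum2=181
  after byte 2 (3): sum1=235, sum2=161
  after byte 3 (32): sum1=12, sum2=173
  after byte 4 (184): sum1=196, sum2=114
  after byte 5 (95): sum1=36, sum2=150
Checksum = sum2·256 + sum1 = 150·256 + 36 = 38436 = 0x9624.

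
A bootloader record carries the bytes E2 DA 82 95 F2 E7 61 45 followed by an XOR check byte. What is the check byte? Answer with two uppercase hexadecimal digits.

XOR the bytes together:
  start with 0xE2
  0xE2 ⊕ 0xDA = 0x38
  0x38 ⊕ 0x82 = 0xBA
  0xBA ⊕ 0x95 = 0x2F
  0x2F ⊕ 0xF2 = 0xDD
  0xDD ⊕ 0xE7 = 0x3A
  0x3A ⊕ 0x61 = 0x5B
  0x5B ⊕ 0x45 = 0x1E

1E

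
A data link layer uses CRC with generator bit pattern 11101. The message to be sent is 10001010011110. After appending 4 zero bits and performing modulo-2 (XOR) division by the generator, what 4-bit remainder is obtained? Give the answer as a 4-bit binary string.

Append 4 zeros: 100010100111100000. Divide by 11101 (XOR where the leading bit is 1):
  pos 0: 10001 XOR 11101 = 01100
  pos 1: 11000 XOR 11101 = 00101
  pos 3: 10110 XOR 11101 = 01011
  pos 4: 10110 XOR 11101 = 01011
  pos 5: 10111 XOR 11101 = 01010
  pos 6: 10101 XOR 11101 = 01000
  pos 7: 10001 XOR 11101 = 01100
  pos 8: 11001 XOR 11101 = 00100
  pos 10: 10000 XOR 11101 = 01101
  pos 11: 11010 XOR 11101 = 00111
  pos 13: 11100 XOR 11101 = 00001
Remainder (last 4 bits) = 0001. This is the CRC / FCS.

0001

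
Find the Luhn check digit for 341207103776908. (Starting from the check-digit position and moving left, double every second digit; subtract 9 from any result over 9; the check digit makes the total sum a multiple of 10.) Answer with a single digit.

7

Partial digits right→left: 8 0 9 6 7 7 3 0 1 7 0 2 1 4 3
Double every second digit counting from the check-digit position (so the 1st, 3rd, 5th, ... of the partial from the right).
  doubled (with −9 where >9): 7 9 5 6 2 0 2 6 → sum 37
  kept as-is: 0 6 7 0 7 2 4 → sum 26
Total = 37 + 26 = 63.
Check digit = (10 − (63 mod 10)) mod 10 = 7.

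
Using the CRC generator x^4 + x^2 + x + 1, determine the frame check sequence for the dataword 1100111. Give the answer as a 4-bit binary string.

Append 4 zeros: 11001110000. Divide by 10111 (XOR where the leading bit is 1):
  pos 0: 11001 XOR 10111 = 01110
  pos 1: 11101 XOR 10111 = 01010
  pos 2: 10101 XOR 10111 = 00010
  pos 5: 10000 XOR 10111 = 00111
Remainder (last 4 bits) = 1110. This is the CRC / FCS.

1110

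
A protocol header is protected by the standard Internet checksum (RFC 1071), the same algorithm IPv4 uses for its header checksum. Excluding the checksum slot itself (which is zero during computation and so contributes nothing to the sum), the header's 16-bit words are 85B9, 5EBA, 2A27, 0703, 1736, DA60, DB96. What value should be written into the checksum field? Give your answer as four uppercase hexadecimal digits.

One's-complement addition (fold any carry out of bit 15 back into bit 0):
  0x85B9 + 0x5EBA = 0x0E473
  0xE473 + 0x2A27 = 0x10E9A → wrap carry → 0x0E9B
  0x0E9B + 0x0703 = 0x0159E
  0x159E + 0x1736 = 0x02CD4
  0x2CD4 + 0xDA60 = 0x10734 → wrap carry → 0x0735
  0x0735 + 0xDB96 = 0x0E2CB
One's-complement sum = 0xE2CB.
Checksum = ~0xE2CB & 0xFFFF = 0x1D34.

1D34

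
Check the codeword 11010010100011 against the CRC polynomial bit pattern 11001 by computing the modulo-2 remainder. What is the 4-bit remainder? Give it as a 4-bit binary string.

Modulo-2 division of 11010010100011 by 11001:
  pos 0: 11010 XOR 11001 = 00011
  pos 3: 11010 XOR 11001 = 00011
  pos 6: 11100 XOR 11001 = 00101
  pos 8: 10101 XOR 11001 = 01100
  pos 9: 11001 XOR 11001 = 00000
Remainder = 0000 (zero — the frame passes the CRC check).

0000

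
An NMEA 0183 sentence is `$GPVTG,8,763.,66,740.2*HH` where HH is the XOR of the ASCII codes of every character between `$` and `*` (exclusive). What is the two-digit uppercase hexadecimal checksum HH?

59

XOR the ASCII codes of the payload characters:
  'G' = 0x47 → acc = 0x47
  'P' = 0x50 → acc = 0x17
  'V' = 0x56 → acc = 0x41
  'T' = 0x54 → acc = 0x15
  'G' = 0x47 → acc = 0x52
  ',' = 0x2C → acc = 0x7E
  '8' = 0x38 → acc = 0x46
  ',' = 0x2C → acc = 0x6A
  '7' = 0x37 → acc = 0x5D
  '6' = 0x36 → acc = 0x6B
  '3' = 0x33 → acc = 0x58
  '.' = 0x2E → acc = 0x76
  ',' = 0x2C → acc = 0x5A
  '6' = 0x36 → acc = 0x6C
  '6' = 0x36 → acc = 0x5A
  ',' = 0x2C → acc = 0x76
  '7' = 0x37 → acc = 0x41
  '4' = 0x34 → acc = 0x75
  '0' = 0x30 → acc = 0x45
  '.' = 0x2E → acc = 0x6B
  '2' = 0x32 → acc = 0x59
Checksum = 0x59.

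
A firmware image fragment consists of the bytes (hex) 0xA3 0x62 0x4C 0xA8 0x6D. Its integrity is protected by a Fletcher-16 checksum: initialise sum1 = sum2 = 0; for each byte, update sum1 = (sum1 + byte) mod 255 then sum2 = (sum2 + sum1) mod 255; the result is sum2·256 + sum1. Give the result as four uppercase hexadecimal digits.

5F68

Running sums (mod 255):
  after byte 0 (0xA3): sum1=163, sum2=163
  after byte 1 (0x62): sum1=6, sum2=169
  after byte 2 (0x4C): sum1=82, sum2=251
  after byte 3 (0xA8): sum1=250, sum2=246
  after byte 4 (0x6D): sum1=104, sum2=95
Checksum = sum2·256 + sum1 = 95·256 + 104 = 24424 = 0x5F68.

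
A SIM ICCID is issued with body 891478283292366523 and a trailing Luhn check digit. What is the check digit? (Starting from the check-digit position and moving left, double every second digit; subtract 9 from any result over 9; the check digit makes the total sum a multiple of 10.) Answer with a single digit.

Partial digits right→left: 3 2 5 6 6 3 2 9 2 3 8 2 8 7 4 1 9 8
Double every second digit counting from the check-digit position (so the 1st, 3rd, 5th, ... of the partial from the right).
  doubled (with −9 where >9): 6 1 3 4 4 7 7 8 9 → sum 49
  kept as-is: 2 6 3 9 3 2 7 1 8 → sum 41
Total = 49 + 41 = 90.
Check digit = (10 − (90 mod 10)) mod 10 = 0.

0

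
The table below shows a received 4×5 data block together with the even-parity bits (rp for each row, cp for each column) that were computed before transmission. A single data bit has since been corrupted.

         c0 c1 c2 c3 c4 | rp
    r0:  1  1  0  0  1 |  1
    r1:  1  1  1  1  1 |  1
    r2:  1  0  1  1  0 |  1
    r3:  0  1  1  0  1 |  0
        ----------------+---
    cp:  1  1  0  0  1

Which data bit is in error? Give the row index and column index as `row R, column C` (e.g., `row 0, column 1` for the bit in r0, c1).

row 3, column 2

Recompute each row's even parity and compare to rp:
  r0: data parity 1, sent rp 1 → ok
  r1: data parity 1, sent rp 1 → ok
  r2: data parity 1, sent rp 1 → ok
  r3: data parity 1, sent rp 0 → mismatch
Recompute each column's even parity and compare to cp:
  c0: data parity 1, sent cp 1 → ok
  c1: data parity 1, sent cp 1 → ok
  c2: data parity 1, sent cp 0 → mismatch
  c3: data parity 0, sent cp 0 → ok
  c4: data parity 1, sent cp 1 → ok
Exactly one row (r3) and one column (c2) fail → the flipped bit is at their intersection.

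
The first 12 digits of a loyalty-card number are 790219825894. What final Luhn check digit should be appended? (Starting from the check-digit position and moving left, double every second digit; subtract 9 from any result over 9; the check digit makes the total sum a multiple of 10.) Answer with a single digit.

Partial digits right→left: 4 9 8 5 2 8 9 1 2 0 9 7
Double every second digit counting from the check-digit position (so the 1st, 3rd, 5th, ... of the partial from the right).
  doubled (with −9 where >9): 8 7 4 9 4 9 → sum 41
  kept as-is: 9 5 8 1 0 7 → sum 30
Total = 41 + 30 = 71.
Check digit = (10 − (71 mod 10)) mod 10 = 9.

9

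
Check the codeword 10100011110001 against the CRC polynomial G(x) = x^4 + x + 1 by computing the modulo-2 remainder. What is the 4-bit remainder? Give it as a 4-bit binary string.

0000

Modulo-2 division of 10100011110001 by 10011:
  pos 0: 10100 XOR 10011 = 00111
  pos 2: 11101 XOR 10011 = 01110
  pos 3: 11101 XOR 10011 = 01110
  pos 4: 11101 XOR 10011 = 01110
  pos 5: 11101 XOR 10011 = 01110
  pos 6: 11100 XOR 10011 = 01111
  pos 7: 11110 XOR 10011 = 01101
  pos 8: 11010 XOR 10011 = 01001
  pos 9: 10011 XOR 10011 = 00000
Remainder = 0000 (zero — the frame passes the CRC check).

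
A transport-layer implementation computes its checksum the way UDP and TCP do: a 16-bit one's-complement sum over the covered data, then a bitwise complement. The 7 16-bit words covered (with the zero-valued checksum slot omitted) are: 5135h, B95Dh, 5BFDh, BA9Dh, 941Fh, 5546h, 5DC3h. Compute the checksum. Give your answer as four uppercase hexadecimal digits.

One's-complement addition (fold any carry out of bit 15 back into bit 0):
  0x5135 + 0xB95D = 0x10A92 → wrap carry → 0x0A93
  0x0A93 + 0x5BFD = 0x06690
  0x6690 + 0xBA9D = 0x1212D → wrap carry → 0x212E
  0x212E + 0x941F = 0x0B54D
  0xB54D + 0x5546 = 0x10A93 → wrap carry → 0x0A94
  0x0A94 + 0x5DC3 = 0x06857
One's-complement sum = 0x6857.
Checksum = ~0x6857 & 0xFFFF = 0x97A8.

97A8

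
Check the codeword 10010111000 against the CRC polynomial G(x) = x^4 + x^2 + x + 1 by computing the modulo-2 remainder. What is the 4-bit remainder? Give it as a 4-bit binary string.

Modulo-2 division of 10010111000 by 10111:
  pos 0: 10010 XOR 10111 = 00101
  pos 2: 10111 XOR 10111 = 00000
Remainder = 1000 (nonzero — an error is detected).

1000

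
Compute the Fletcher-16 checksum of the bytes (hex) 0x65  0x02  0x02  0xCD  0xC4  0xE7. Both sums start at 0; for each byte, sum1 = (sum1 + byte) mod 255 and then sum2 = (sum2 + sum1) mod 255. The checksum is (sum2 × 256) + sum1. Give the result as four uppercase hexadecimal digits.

4DE3

Running sums (mod 255):
  after byte 0 (0x65): sum1=101, sum2=101
  after byte 1 (0x02): sum1=103, sum2=204
  after byte 2 (0x02): sum1=105, sum2=54
  after byte 3 (0xCD): sum1=55, sum2=109
  after byte 4 (0xC4): sum1=251, sum2=105
  after byte 5 (0xE7): sum1=227, sum2=77
Checksum = sum2·256 + sum1 = 77·256 + 227 = 19939 = 0x4DE3.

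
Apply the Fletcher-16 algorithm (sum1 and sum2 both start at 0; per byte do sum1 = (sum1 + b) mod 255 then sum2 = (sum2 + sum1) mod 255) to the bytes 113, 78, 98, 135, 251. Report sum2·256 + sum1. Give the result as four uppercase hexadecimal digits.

A2A5

Running sums (mod 255):
  after byte 0 (113): sum1=113, sum2=113
  after byte 1 (78): sum1=191, sum2=49
  after byte 2 (98): sum1=34, sum2=83
  after byte 3 (135): sum1=169, sum2=252
  after byte 4 (251): sum1=165, sum2=162
Checksum = sum2·256 + sum1 = 162·256 + 165 = 41637 = 0xA2A5.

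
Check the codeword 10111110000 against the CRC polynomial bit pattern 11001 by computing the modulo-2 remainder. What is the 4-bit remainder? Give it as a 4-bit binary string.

Modulo-2 division of 10111110000 by 11001:
  pos 0: 10111 XOR 11001 = 01110
  pos 1: 11101 XOR 11001 = 00100
  pos 3: 10010 XOR 11001 = 01011
  pos 4: 10110 XOR 11001 = 01111
  pos 5: 11110 XOR 11001 = 00111
Remainder = 1110 (nonzero — an error is detected).

1110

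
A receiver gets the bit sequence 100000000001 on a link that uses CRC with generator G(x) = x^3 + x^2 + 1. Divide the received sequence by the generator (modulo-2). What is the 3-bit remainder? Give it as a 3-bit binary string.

110

Modulo-2 division of 100000000001 by 1101:
  pos 0: 1000 XOR 1101 = 0101
  pos 1: 1010 XOR 1101 = 0111
  pos 2: 1110 XOR 1101 = 0011
  pos 4: 1100 XOR 1101 = 0001
  pos 7: 1000 XOR 1101 = 0101
  pos 8: 1011 XOR 1101 = 0110
Remainder = 110 (nonzero — an error is detected).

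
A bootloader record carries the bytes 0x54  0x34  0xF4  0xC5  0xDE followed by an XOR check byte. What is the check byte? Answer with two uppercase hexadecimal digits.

XOR the bytes together:
  start with 0x54
  0x54 ⊕ 0x34 = 0x60
  0x60 ⊕ 0xF4 = 0x94
  0x94 ⊕ 0xC5 = 0x51
  0x51 ⊕ 0xDE = 0x8F

8F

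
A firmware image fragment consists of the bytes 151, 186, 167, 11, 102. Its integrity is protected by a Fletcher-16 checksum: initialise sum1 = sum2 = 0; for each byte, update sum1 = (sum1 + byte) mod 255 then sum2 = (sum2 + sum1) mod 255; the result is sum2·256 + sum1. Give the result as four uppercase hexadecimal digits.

546B

Running sums (mod 255):
  after byte 0 (151): sum1=151, sum2=151
  after byte 1 (186): sum1=82, sum2=233
  after byte 2 (167): sum1=249, sum2=227
  after byte 3 (11): sum1=5, sum2=232
  after byte 4 (102): sum1=107, sum2=84
Checksum = sum2·256 + sum1 = 84·256 + 107 = 21611 = 0x546B.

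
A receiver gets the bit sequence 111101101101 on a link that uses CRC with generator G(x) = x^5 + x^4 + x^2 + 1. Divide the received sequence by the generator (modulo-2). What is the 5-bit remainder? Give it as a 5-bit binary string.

00001

Modulo-2 division of 111101101101 by 110101:
  pos 0: 111101 XOR 110101 = 001000
  pos 2: 100010 XOR 110101 = 010111
  pos 3: 101111 XOR 110101 = 011010
  pos 4: 110101 XOR 110101 = 000000
Remainder = 00001 (nonzero — an error is detected).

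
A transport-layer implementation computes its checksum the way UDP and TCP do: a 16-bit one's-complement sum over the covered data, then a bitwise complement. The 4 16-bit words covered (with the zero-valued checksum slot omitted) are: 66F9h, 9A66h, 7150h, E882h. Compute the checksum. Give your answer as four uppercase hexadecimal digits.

One's-complement addition (fold any carry out of bit 15 back into bit 0):
  0x66F9 + 0x9A66 = 0x1015F → wrap carry → 0x0160
  0x0160 + 0x7150 = 0x072B0
  0x72B0 + 0xE882 = 0x15B32 → wrap carry → 0x5B33
One's-complement sum = 0x5B33.
Checksum = ~0x5B33 & 0xFFFF = 0xA4CC.

A4CC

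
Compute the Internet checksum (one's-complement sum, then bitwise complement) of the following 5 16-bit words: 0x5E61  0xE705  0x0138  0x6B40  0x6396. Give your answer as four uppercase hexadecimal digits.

One's-complement addition (fold any carry out of bit 15 back into bit 0):
  0x5E61 + 0xE705 = 0x14566 → wrap carry → 0x4567
  0x4567 + 0x0138 = 0x0469F
  0x469F + 0x6B40 = 0x0B1DF
  0xB1DF + 0x6396 = 0x11575 → wrap carry → 0x1576
One's-complement sum = 0x1576.
Checksum = ~0x1576 & 0xFFFF = 0xEA89.

EA89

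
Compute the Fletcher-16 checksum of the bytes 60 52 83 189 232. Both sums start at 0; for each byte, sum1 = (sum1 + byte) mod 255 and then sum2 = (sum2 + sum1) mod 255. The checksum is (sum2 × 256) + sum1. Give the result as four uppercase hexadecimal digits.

Running sums (mod 255):
  after byte 0 (60): sum1=60, sum2=60
  after byte 1 (52): sum1=112, sum2=172
  after byte 2 (83): sum1=195, sum2=112
  after byte 3 (189): sum1=129, sum2=241
  after byte 4 (232): sum1=106, sum2=92
Checksum = sum2·256 + sum1 = 92·256 + 106 = 23658 = 0x5C6A.

5C6A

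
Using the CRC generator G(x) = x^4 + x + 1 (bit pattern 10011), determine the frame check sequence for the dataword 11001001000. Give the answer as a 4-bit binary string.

1000

Append 4 zeros: 110010010000000. Divide by 10011 (XOR where the leading bit is 1):
  pos 0: 11001 XOR 10011 = 01010
  pos 1: 10100 XOR 10011 = 00111
  pos 3: 11101 XOR 10011 = 01110
  pos 4: 11100 XOR 10011 = 01111
  pos 5: 11110 XOR 10011 = 01101
  pos 6: 11010 XOR 10011 = 01001
  pos 7: 10010 XOR 10011 = 00001
Remainder (last 4 bits) = 1000. This is the CRC / FCS.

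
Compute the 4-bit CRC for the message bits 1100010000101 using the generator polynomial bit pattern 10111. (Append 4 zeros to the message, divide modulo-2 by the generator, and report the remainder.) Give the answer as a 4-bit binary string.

Append 4 zeros: 11000100001010000. Divide by 10111 (XOR where the leading bit is 1):
  pos 0: 11000 XOR 10111 = 01111
  pos 1: 11111 XOR 10111 = 01000
  pos 2: 10000 XOR 10111 = 00111
  pos 4: 11100 XOR 10111 = 01011
  pos 5: 10110 XOR 10111 = 00001
  pos 9: 11010 XOR 10111 = 01101
  pos 10: 11010 XOR 10111 = 01101
  pos 11: 11010 XOR 10111 = 01101
  pos 12: 11010 XOR 10111 = 01101
Remainder (last 4 bits) = 1101. This is the CRC / FCS.

1101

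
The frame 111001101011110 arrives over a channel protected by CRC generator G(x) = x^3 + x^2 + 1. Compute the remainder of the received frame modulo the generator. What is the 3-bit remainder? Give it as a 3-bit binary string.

000

Modulo-2 division of 111001101011110 by 1101:
  pos 0: 1110 XOR 1101 = 0011
  pos 2: 1101 XOR 1101 = 0000
  pos 6: 1010 XOR 1101 = 0111
  pos 7: 1111 XOR 1101 = 0010
  pos 9: 1011 XOR 1101 = 0110
  pos 10: 1101 XOR 1101 = 0000
Remainder = 000 (zero — the frame passes the CRC check).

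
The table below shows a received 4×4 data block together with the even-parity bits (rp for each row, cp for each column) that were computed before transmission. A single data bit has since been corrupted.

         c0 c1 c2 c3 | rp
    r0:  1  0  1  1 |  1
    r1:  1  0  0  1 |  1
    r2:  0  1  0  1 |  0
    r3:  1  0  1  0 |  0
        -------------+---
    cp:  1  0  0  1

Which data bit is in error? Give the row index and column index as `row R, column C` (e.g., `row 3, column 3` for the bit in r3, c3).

Recompute each row's even parity and compare to rp:
  r0: data parity 1, sent rp 1 → ok
  r1: data parity 0, sent rp 1 → mismatch
  r2: data parity 0, sent rp 0 → ok
  r3: data parity 0, sent rp 0 → ok
Recompute each column's even parity and compare to cp:
  c0: data parity 1, sent cp 1 → ok
  c1: data parity 1, sent cp 0 → mismatch
  c2: data parity 0, sent cp 0 → ok
  c3: data parity 1, sent cp 1 → ok
Exactly one row (r1) and one column (c1) fail → the flipped bit is at their intersection.

row 1, column 1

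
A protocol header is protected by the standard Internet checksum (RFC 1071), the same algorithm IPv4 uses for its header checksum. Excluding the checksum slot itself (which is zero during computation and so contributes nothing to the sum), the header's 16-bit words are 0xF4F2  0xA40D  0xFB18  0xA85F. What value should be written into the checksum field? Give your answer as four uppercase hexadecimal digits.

One's-complement addition (fold any carry out of bit 15 back into bit 0):
  0xF4F2 + 0xA40D = 0x198FF → wrap carry → 0x9900
  0x9900 + 0xFB18 = 0x19418 → wrap carry → 0x9419
  0x9419 + 0xA85F = 0x13C78 → wrap carry → 0x3C79
One's-complement sum = 0x3C79.
Checksum = ~0x3C79 & 0xFFFF = 0xC386.

C386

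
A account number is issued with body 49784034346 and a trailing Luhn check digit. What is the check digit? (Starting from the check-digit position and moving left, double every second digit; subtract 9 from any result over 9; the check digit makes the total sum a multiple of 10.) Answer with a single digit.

9

Partial digits right→left: 6 4 3 4 3 0 4 8 7 9 4
Double every second digit counting from the check-digit position (so the 1st, 3rd, 5th, ... of the partial from the right).
  doubled (with −9 where >9): 3 6 6 8 5 8 → sum 36
  kept as-is: 4 4 0 8 9 → sum 25
Total = 36 + 25 = 61.
Check digit = (10 − (61 mod 10)) mod 10 = 9.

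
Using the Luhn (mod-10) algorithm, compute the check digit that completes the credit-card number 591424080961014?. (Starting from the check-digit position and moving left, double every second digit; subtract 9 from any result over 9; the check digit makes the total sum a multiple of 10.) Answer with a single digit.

Partial digits right→left: 4 1 0 1 6 9 0 8 0 4 2 4 1 9 5
Double every second digit counting from the check-digit position (so the 1st, 3rd, 5th, ... of the partial from the right).
  doubled (with −9 where >9): 8 0 3 0 0 4 2 1 → sum 18
  kept as-is: 1 1 9 8 4 4 9 → sum 36
Total = 18 + 36 = 54.
Check digit = (10 − (54 mod 10)) mod 10 = 6.

6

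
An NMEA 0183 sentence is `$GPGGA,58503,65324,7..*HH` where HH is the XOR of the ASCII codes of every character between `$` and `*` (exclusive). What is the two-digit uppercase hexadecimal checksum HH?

40

XOR the ASCII codes of the payload characters:
  'G' = 0x47 → acc = 0x47
  'P' = 0x50 → acc = 0x17
  'G' = 0x47 → acc = 0x50
  'G' = 0x47 → acc = 0x17
  'A' = 0x41 → acc = 0x56
  ',' = 0x2C → acc = 0x7A
  '5' = 0x35 → acc = 0x4F
  '8' = 0x38 → acc = 0x77
  '5' = 0x35 → acc = 0x42
  '0' = 0x30 → acc = 0x72
  '3' = 0x33 → acc = 0x41
  ',' = 0x2C → acc = 0x6D
  '6' = 0x36 → acc = 0x5B
  '5' = 0x35 → acc = 0x6E
  '3' = 0x33 → acc = 0x5D
  '2' = 0x32 → acc = 0x6F
  '4' = 0x34 → acc = 0x5B
  ',' = 0x2C → acc = 0x77
  '7' = 0x37 → acc = 0x40
  '.' = 0x2E → acc = 0x6E
  '.' = 0x2E → acc = 0x40
Checksum = 0x40.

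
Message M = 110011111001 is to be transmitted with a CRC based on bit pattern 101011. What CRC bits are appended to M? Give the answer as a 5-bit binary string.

11110

Append 5 zeros: 11001111100100000. Divide by 101011 (XOR where the leading bit is 1):
  pos 0: 110011 XOR 101011 = 011000
  pos 1: 110001 XOR 101011 = 011010
  pos 2: 110101 XOR 101011 = 011110
  pos 3: 111101 XOR 101011 = 010110
  pos 4: 101100 XOR 101011 = 000111
  pos 7: 111010 XOR 101011 = 010001
  pos 8: 100010 XOR 101011 = 001001
  pos 10: 100100 XOR 101011 = 001111
Remainder (last 5 bits) = 11110. This is the CRC / FCS.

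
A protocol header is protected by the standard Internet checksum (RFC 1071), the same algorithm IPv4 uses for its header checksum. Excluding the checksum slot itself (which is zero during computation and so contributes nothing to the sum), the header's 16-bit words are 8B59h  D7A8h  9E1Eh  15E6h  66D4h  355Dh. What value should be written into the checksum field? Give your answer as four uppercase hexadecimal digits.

One's-complement addition (fold any carry out of bit 15 back into bit 0):
  0x8B59 + 0xD7A8 = 0x16301 → wrap carry → 0x6302
  0x6302 + 0x9E1E = 0x10120 → wrap carry → 0x0121
  0x0121 + 0x15E6 = 0x01707
  0x1707 + 0x66D4 = 0x07DDB
  0x7DDB + 0x355D = 0x0B338
One's-complement sum = 0xB338.
Checksum = ~0xB338 & 0xFFFF = 0x4CC7.

4CC7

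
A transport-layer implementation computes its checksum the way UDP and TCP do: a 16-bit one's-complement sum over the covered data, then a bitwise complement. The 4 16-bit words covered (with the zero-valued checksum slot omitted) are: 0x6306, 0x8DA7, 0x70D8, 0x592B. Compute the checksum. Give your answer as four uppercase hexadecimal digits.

One's-complement addition (fold any carry out of bit 15 back into bit 0):
  0x6306 + 0x8DA7 = 0x0F0AD
  0xF0AD + 0x70D8 = 0x16185 → wrap carry → 0x6186
  0x6186 + 0x592B = 0x0BAB1
One's-complement sum = 0xBAB1.
Checksum = ~0xBAB1 & 0xFFFF = 0x454E.

454E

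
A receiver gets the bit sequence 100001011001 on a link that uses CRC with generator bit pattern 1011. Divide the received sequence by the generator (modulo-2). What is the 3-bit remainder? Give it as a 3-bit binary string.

Modulo-2 division of 100001011001 by 1011:
  pos 0: 1000 XOR 1011 = 0011
  pos 2: 1101 XOR 1011 = 0110
  pos 3: 1100 XOR 1011 = 0111
  pos 4: 1111 XOR 1011 = 0100
  pos 5: 1001 XOR 1011 = 0010
  pos 7: 1000 XOR 1011 = 0011
Remainder = 111 (nonzero — an error is detected).

111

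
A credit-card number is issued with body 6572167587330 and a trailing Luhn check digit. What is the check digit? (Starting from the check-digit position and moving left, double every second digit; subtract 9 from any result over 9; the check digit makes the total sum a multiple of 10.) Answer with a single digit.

4

Partial digits right→left: 0 3 3 7 8 5 7 6 1 2 7 5 6
Double every second digit counting from the check-digit position (so the 1st, 3rd, 5th, ... of the partial from the right).
  doubled (with −9 where >9): 0 6 7 5 2 5 3 → sum 28
  kept as-is: 3 7 5 6 2 5 → sum 28
Total = 28 + 28 = 56.
Check digit = (10 − (56 mod 10)) mod 10 = 4.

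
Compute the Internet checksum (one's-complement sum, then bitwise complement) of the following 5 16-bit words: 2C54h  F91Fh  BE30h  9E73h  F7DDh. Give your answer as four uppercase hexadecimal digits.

One's-complement addition (fold any carry out of bit 15 back into bit 0):
  0x2C54 + 0xF91F = 0x12573 → wrap carry → 0x2574
  0x2574 + 0xBE30 = 0x0E3A4
  0xE3A4 + 0x9E73 = 0x18217 → wrap carry → 0x8218
  0x8218 + 0xF7DD = 0x179F5 → wrap carry → 0x79F6
One's-complement sum = 0x79F6.
Checksum = ~0x79F6 & 0xFFFF = 0x8609.

8609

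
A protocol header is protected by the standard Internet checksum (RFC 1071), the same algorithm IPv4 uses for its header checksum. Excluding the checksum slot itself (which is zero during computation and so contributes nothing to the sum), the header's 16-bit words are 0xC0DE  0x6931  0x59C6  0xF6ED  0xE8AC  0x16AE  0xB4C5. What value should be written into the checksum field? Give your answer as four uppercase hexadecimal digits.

D11A

One's-complement addition (fold any carry out of bit 15 back into bit 0):
  0xC0DE + 0x6931 = 0x12A0F → wrap carry → 0x2A10
  0x2A10 + 0x59C6 = 0x083D6
  0x83D6 + 0xF6ED = 0x17AC3 → wrap carry → 0x7AC4
  0x7AC4 + 0xE8AC = 0x16370 → wrap carry → 0x6371
  0x6371 + 0x16AE = 0x07A1F
  0x7A1F + 0xB4C5 = 0x12EE4 → wrap carry → 0x2EE5
One's-complement sum = 0x2EE5.
Checksum = ~0x2EE5 & 0xFFFF = 0xD11A.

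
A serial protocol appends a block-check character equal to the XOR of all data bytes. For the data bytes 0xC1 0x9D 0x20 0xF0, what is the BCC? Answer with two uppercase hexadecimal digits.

8C

XOR the bytes together:
  start with 0xC1
  0xC1 ⊕ 0x9D = 0x5C
  0x5C ⊕ 0x20 = 0x7C
  0x7C ⊕ 0xF0 = 0x8C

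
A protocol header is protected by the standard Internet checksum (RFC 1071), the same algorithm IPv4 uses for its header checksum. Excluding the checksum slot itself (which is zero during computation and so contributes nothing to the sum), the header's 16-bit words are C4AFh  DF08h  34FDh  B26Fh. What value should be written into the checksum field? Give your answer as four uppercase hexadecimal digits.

74DA

One's-complement addition (fold any carry out of bit 15 back into bit 0):
  0xC4AF + 0xDF08 = 0x1A3B7 → wrap carry → 0xA3B8
  0xA3B8 + 0x34FD = 0x0D8B5
  0xD8B5 + 0xB26F = 0x18B24 → wrap carry → 0x8B25
One's-complement sum = 0x8B25.
Checksum = ~0x8B25 & 0xFFFF = 0x74DA.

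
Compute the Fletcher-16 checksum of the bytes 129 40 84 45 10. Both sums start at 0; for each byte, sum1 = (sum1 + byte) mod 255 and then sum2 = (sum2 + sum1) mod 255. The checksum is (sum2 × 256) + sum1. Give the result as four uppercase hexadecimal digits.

Running sums (mod 255):
  after byte 0 (129): sum1=129, sum2=129
  after byte 1 (40): sum1=169, sum2=43
  after byte 2 (84): sum1=253, sum2=41
  after byte 3 (45): sum1=43, sum2=84
  after byte 4 (10): sum1=53, sum2=137
Checksum = sum2·256 + sum1 = 137·256 + 53 = 35125 = 0x8935.

8935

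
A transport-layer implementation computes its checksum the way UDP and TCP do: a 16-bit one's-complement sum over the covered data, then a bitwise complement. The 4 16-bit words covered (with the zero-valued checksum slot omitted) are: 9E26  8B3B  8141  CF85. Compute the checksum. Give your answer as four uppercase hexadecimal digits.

85D6

One's-complement addition (fold any carry out of bit 15 back into bit 0):
  0x9E26 + 0x8B3B = 0x12961 → wrap carry → 0x2962
  0x2962 + 0x8141 = 0x0AAA3
  0xAAA3 + 0xCF85 = 0x17A28 → wrap carry → 0x7A29
One's-complement sum = 0x7A29.
Checksum = ~0x7A29 & 0xFFFF = 0x85D6.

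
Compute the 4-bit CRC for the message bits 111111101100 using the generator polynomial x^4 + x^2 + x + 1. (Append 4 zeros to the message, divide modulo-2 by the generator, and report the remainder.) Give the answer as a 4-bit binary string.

Append 4 zeros: 1111111011000000. Divide by 10111 (XOR where the leading bit is 1):
  pos 0: 11111 XOR 10111 = 01000
  pos 1: 10001 XOR 10111 = 00110
  pos 3: 11010 XOR 10111 = 01101
  pos 4: 11011 XOR 10111 = 01100
  pos 5: 11001 XOR 10111 = 01110
  pos 6: 11100 XOR 10111 = 01011
  pos 7: 10110 XOR 10111 = 00001
  pos 11: 10000 XOR 10111 = 00111
Remainder (last 4 bits) = 0111. This is the CRC / FCS.

0111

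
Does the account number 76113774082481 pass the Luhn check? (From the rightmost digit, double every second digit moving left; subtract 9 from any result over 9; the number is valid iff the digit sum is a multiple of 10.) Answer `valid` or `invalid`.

valid

From the right, keep odd positions and double even positions (subtract 9 from any doubled value over 9):
  doubled (positions 2,4,...): 7 4 0 5 6 2 5 → sum 29
  kept (positions 1,3,...): 1 4 8 4 7 1 6 → sum 31
Total = 60.
60 mod 10 = 0, so the number is valid.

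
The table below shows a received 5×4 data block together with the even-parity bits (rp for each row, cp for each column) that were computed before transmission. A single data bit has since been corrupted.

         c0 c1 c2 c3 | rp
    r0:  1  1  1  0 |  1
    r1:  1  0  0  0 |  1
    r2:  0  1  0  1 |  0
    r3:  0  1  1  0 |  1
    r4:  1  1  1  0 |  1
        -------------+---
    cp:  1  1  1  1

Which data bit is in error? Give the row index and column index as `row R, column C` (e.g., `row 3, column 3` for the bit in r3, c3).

Recompute each row's even parity and compare to rp:
  r0: data parity 1, sent rp 1 → ok
  r1: data parity 1, sent rp 1 → ok
  r2: data parity 0, sent rp 0 → ok
  r3: data parity 0, sent rp 1 → mismatch
  r4: data parity 1, sent rp 1 → ok
Recompute each column's even parity and compare to cp:
  c0: data parity 1, sent cp 1 → ok
  c1: data parity 0, sent cp 1 → mismatch
  c2: data parity 1, sent cp 1 → ok
  c3: data parity 1, sent cp 1 → ok
Exactly one row (r3) and one column (c1) fail → the flipped bit is at their intersection.

row 3, column 1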